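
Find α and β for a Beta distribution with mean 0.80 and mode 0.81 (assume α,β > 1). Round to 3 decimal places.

Let s = α+β. Mean gives α = μs = 0.80s; mode gives (α−1)/(s−2) = 0.81.
Substituting: 0.80s − 1 = 0.81(s−2) = 0.81s − 1.62, so -0.01s = -0.62 and s = 62.0000.
Then α = 0.80×62.0000 = 49.600 and β = s−α = 12.400.

α = 49.600, β = 12.400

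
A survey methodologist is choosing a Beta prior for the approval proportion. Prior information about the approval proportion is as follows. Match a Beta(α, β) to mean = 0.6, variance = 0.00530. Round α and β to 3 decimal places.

α = 26.570, β = 17.713

Write ν = α+β; then α = μν and Var = μ(1−μ)/(ν+1).
ν = μ(1−μ)/Var − 1 = 0.24/0.00530 − 1 = 44.2830.
α = 0.6·44.2830 = 26.570, β = 0.4·44.2830 = 17.713.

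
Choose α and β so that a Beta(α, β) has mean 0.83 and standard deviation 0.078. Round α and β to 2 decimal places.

σ² = 0.078² = 0.006084.
With s = α+β, Var = μ(1−μ)/(s+1), so s+1 = (0.83×0.17)/0.006084 = 23.1920 and s = 22.1920.
α = μs = 18.42, β = (1−μ)s = 3.77.

α = 18.42, β = 3.77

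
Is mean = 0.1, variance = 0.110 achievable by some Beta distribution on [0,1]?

No

The Beta variance bound is σ² < μ(1−μ).
Here μ(1−μ) = 0.1×0.9 = 0.09, and 0.110 ≥ 0.09.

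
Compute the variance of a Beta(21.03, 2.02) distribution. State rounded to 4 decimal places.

α+β = 23.05 and αβ = 42.4806, so Var = αβ/[(α+β)²(α+β+1)] = 42.4806/12777.825125 = 0.0033.

0.0033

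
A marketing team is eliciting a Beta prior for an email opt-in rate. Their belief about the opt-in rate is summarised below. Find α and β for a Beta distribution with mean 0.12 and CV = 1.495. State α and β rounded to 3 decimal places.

σ = CV·μ = 1.495×0.12 = 0.17940, so σ² = 0.032184.
s+1 = μ(1−μ)/σ² = 0.1056/0.032184 = 3.2811, so s = α+β = 2.2811.
α = μs = 0.274, β = (1−μ)s = 2.007.

α = 0.274, β = 2.007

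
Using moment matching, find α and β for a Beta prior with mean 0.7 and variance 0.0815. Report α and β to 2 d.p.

α = 1.10, β = 0.47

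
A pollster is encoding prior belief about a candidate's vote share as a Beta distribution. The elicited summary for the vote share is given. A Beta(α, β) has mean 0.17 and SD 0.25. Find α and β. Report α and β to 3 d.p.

First σ² = 0.0625. Setting α = μn, β = (1−μ)n with n = α+β,
μ(1−μ)/(n+1) = 0.0625 ⇒ n+1 = 0.1411/0.0625 = 2.2576 ⇒ n = 1.2576.
Hence α = 0.17×1.2576 = 0.214, β = 0.83×1.2576 = 1.044.

α = 0.214, β = 1.044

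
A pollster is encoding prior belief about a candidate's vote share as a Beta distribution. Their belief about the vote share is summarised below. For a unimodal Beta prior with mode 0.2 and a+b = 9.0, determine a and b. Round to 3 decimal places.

a = 2.400, b = 6.600

Mode = (a−1)/(κ−2) with κ = a+b, so a−1 = 0.2·7.0 = 1.400.
a = 2.400; b = κ − a = 6.600.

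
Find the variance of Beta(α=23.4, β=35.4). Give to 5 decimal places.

0.00401

μ = 23.4/58.8 = 0.397959; Var = μ(1−μ)/(α+β+1) = 0.2395877/59.8 = 0.00401.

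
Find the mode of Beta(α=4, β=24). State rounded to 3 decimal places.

0.115

The density x^(α−1)(1−x)^(β−1) is maximised at (α−1)/(α+β−2) = 3/26 = 0.115.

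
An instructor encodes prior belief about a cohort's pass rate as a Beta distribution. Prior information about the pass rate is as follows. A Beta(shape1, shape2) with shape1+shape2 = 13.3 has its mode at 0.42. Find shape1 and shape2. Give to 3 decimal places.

shape1 = 5.746, shape2 = 7.554

Mode = (shape1−1)/(κ−2) with κ = shape1+shape2, so shape1−1 = 0.42·11.3 = 4.746.
shape1 = 5.746; shape2 = κ − shape1 = 7.554.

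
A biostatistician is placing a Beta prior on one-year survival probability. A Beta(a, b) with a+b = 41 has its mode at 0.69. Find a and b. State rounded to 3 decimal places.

Mode = (a−1)/(κ−2) with κ = a+b, so a−1 = 0.69·39 = 26.910.
a = 27.910; b = κ − a = 13.090.

a = 27.910, b = 13.090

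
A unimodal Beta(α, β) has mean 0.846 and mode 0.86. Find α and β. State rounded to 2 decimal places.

Let s = α+β. Mean gives α = μs = 0.846s; mode gives (α−1)/(s−2) = 0.86.
Substituting: 0.846s − 1 = 0.86(s−2) = 0.86s − 1.72, so -0.014s = -0.72 and s = 51.4286.
Then α = 0.846×51.4286 = 43.51 and β = s−α = 7.92.

α = 43.51, β = 7.92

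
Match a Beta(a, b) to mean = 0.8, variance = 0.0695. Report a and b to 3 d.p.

Let s = a+b. The Beta variance is μ(1−μ)/(s+1).
So s+1 = μ(1−μ)/σ² = (0.8×0.2)/0.0695 = 0.16/0.0695 = 2.3022, giving s = 1.3022.
Then a = μs = 0.8×1.3022 = 1.042 and b = (1−μ)s = 0.2×1.3022 = 0.260.

a = 1.042, b = 0.260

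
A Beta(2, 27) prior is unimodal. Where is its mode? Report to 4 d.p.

With α,β > 1, mode = (α−1)/(α+β−2) = 1/27 = 0.0370.

0.0370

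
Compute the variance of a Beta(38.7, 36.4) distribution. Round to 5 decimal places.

0.00328

μ = 38.7/75.1 = 0.515313; Var = μ(1−μ)/(α+β+1) = 0.2497655/76.1 = 0.00328.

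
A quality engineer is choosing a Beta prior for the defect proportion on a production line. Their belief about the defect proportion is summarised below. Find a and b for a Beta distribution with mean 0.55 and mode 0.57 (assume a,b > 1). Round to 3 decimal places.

Let s = a+b. Mean gives a = μs = 0.55s; mode gives (a−1)/(s−2) = 0.57.
Substituting: 0.55s − 1 = 0.57(s−2) = 0.57s − 1.14, so -0.02s = -0.14 and s = 7.0000.
Then a = 0.55×7.0000 = 3.850 and b = s−a = 3.150.

a = 3.850, b = 3.150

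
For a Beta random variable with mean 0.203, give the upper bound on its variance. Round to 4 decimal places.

For fixed mean μ the Beta variance is μ(1−μ)/(α+β+1), increasing as α+β decreases.
Its least upper bound (not attained) is μ(1−μ) = 0.203·0.797 = 0.1618.

0.1618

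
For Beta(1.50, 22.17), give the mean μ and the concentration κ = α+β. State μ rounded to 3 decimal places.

κ = α+β = 1.50+22.17 = 23.67; μ = α/κ = 1.50/23.67 = 0.063.

μ = 0.063, κ = 23.67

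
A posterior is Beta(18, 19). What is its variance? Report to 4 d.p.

μ = 18/37 = 0.486486; Var = μ(1−μ)/(α+β+1) = 0.2498174/38 = 0.0066.

0.0066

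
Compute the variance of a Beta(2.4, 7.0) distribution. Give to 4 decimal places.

0.0183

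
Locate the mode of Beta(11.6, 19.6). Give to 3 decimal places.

0.363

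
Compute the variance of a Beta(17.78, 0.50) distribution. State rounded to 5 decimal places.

0.00138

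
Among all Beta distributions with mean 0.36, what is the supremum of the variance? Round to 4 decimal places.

0.2304

For fixed mean μ the Beta variance is μ(1−μ)/(α+β+1), increasing as α+β decreases.
Its least upper bound (not attained) is μ(1−μ) = 0.36·0.64 = 0.2304.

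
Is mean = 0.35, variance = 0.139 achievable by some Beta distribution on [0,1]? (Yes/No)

Yes

The Beta variance bound is σ² < μ(1−μ).
Here μ(1−μ) = 0.35×0.65 = 0.2275, and 0.139 < 0.2275.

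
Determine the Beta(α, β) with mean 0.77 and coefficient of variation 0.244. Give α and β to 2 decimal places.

σ = CV·μ = 0.244×0.77 = 0.18788, so σ² = 0.035299.
s+1 = μ(1−μ)/σ² = 0.1771/0.035299 = 5.0172, so s = α+β = 4.0172.
α = μs = 3.09, β = (1−μ)s = 0.92.

α = 3.09, β = 0.92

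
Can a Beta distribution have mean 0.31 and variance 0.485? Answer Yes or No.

No

For any Beta, Var(X) < E[X]·(1−E[X]).
Here μ(1−μ) = 0.31×0.69 = 0.2139, and 0.485 ≥ 0.2139.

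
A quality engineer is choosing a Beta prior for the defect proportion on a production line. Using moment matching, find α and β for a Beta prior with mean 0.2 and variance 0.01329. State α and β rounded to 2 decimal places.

α = 2.21, β = 8.83

Write ν = α+β; then α = μν and Var = μ(1−μ)/(ν+1).
ν = μ(1−μ)/Var − 1 = 0.16/0.01329 − 1 = 11.0391.
α = 0.2·11.0391 = 2.21, β = 0.8·11.0391 = 8.83.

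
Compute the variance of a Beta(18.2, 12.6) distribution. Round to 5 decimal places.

μ = 18.2/30.8 = 0.590909; Var = μ(1−μ)/(α+β+1) = 0.2417355/31.8 = 0.00760.

0.00760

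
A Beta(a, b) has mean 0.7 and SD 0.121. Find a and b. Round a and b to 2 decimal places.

a = 9.34, b = 4.00

Variance = 0.121² = 0.014641. The moment-matching identity a+b = μ(1−μ)/Var − 1 gives
a+b = 0.21/0.014641 − 1 = 13.3433, so a = μ·13.3433 = 9.34 and b = (1−μ)·13.3433 = 4.00.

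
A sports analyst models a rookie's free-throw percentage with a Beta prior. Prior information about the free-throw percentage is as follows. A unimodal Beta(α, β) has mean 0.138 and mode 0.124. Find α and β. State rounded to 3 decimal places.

With s = α+β: μ = α/s and mode = (α−1)/(s−2). Eliminating α = μs,
μs − 1 = m(s−2) ⇒ s(μ−m) = 1−2m ⇒ s = 0.752/0.014 = 53.7143.
So α = μs = 7.413, β = (1−μ)s = 46.302.

α = 7.413, β = 46.302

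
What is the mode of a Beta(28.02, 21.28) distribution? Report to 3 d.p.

0.571

The density x^(α−1)(1−x)^(β−1) is maximised at (α−1)/(α+β−2) = 27.02/47.30 = 0.571.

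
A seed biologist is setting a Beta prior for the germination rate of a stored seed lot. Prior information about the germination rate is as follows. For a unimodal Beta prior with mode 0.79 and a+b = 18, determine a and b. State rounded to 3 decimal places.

a = 13.640, b = 4.360

Mode = (a−1)/(κ−2) with κ = a+b, so a−1 = 0.79·16 = 12.640.
a = 13.640; b = κ − a = 4.360.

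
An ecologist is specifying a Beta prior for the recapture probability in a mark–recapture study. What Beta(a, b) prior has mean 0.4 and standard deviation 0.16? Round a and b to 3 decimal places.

σ² = 0.16² = 0.0256.
With s = a+b, Var = μ(1−μ)/(s+1), so s+1 = (0.4×0.6)/0.0256 = 9.3750 and s = 8.3750.
a = μs = 3.350, b = (1−μ)s = 5.025.

a = 3.350, b = 5.025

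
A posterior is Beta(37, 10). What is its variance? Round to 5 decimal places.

μ = 37/47 = 0.787234; Var = μ(1−μ)/(α+β+1) = 0.1674966/48 = 0.00349.

0.00349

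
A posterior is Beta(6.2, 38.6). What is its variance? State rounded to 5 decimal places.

α+β = 44.8 and αβ = 239.32, so Var = αβ/[(α+β)²(α+β+1)] = 239.32/91922.432 = 0.00260.

0.00260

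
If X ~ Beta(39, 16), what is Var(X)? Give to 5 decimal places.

μ = 39/55 = 0.709091; Var = μ(1−μ)/(α+β+1) = 0.2062810/56 = 0.00368.

0.00368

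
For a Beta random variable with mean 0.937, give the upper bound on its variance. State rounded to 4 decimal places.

0.0590

For fixed mean μ the Beta variance is μ(1−μ)/(α+β+1), increasing as α+β decreases.
Its least upper bound (not attained) is μ(1−μ) = 0.937·0.063 = 0.0590.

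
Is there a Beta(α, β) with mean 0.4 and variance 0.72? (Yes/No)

For any Beta, Var(X) < E[X]·(1−E[X]).
Here μ(1−μ) = 0.4×0.6 = 0.24, and 0.72 ≥ 0.24.

No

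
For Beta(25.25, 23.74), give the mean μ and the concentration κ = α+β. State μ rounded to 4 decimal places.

κ = α+β = 25.25+23.74 = 48.99; μ = α/κ = 25.25/48.99 = 0.5154.

μ = 0.5154, κ = 48.99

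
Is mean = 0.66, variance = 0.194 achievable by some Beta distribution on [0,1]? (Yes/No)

Yes

For any Beta, Var(X) < E[X]·(1−E[X]).
Here μ(1−μ) = 0.66×0.34 = 0.2244, and 0.194 < 0.2244.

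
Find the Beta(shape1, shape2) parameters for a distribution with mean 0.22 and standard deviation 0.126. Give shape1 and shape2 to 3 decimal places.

Variance = 0.126² = 0.015876. The moment-matching identity shape1+shape2 = μ(1−μ)/Var − 1 gives
shape1+shape2 = 0.1716/0.015876 − 1 = 9.8088, so shape1 = μ·9.8088 = 2.158 and shape2 = (1−μ)·9.8088 = 7.651.

shape1 = 2.158, shape2 = 7.651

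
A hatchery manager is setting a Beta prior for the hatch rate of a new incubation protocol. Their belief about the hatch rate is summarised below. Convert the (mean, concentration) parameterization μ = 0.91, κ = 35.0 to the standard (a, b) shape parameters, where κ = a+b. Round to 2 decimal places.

a = 31.85, b = 3.15

a = μκ = 0.91×35.0 = 31.85 and b = (1−μ)κ = 0.09×35.0 = 3.15.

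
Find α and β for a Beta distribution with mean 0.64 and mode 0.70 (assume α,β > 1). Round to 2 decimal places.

With s = α+β: μ = α/s and mode = (α−1)/(s−2). Eliminating α = μs,
μs − 1 = m(s−2) ⇒ s(μ−m) = 1−2m ⇒ s = -0.40/-0.06 = 6.6667.
So α = μs = 4.27, β = (1−μ)s = 2.40.

α = 4.27, β = 2.40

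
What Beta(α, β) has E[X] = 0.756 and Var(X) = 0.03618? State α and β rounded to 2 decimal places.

α = 3.10, β = 1.00

Let s = α+β. The Beta variance is μ(1−μ)/(s+1).
So s+1 = μ(1−μ)/σ² = (0.756×0.244)/0.03618 = 0.184464/0.03618 = 5.0985, giving s = 4.0985.
Then α = μs = 0.756×4.0985 = 3.10 and β = (1−μ)s = 0.244×4.0985 = 1.00.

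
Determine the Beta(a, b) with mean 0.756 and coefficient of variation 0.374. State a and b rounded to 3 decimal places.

a = 0.988, b = 0.319

Var = (CV·μ)² = (0.374×0.756)² = 0.079944.
a+b = μ(1−μ)/Var − 1 = 0.184464/0.079944 − 1 = 1.3074.
Thus a = 0.756·1.3074 = 0.988 and b = 0.244·1.3074 = 0.319.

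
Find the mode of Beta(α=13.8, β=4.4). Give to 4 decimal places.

0.7901

With α,β > 1, mode = (α−1)/(α+β−2) = 12.8/16.2 = 0.7901.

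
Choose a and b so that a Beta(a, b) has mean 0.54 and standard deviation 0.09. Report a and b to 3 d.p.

Variance = 0.09² = 0.0081. The moment-matching identity a+b = μ(1−μ)/Var − 1 gives
a+b = 0.2484/0.0081 − 1 = 29.6667, so a = μ·29.6667 = 16.020 and b = (1−μ)·29.6667 = 13.647.

a = 16.020, b = 13.647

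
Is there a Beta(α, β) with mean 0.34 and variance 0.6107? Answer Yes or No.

The Beta variance bound is σ² < μ(1−μ).
Here μ(1−μ) = 0.34×0.66 = 0.2244, and 0.6107 ≥ 0.2244.

No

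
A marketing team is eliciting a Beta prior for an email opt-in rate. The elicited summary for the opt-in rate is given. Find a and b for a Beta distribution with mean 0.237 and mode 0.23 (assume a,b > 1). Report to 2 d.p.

a = 18.28, b = 58.86

Let s = a+b. Mean gives a = μs = 0.237s; mode gives (a−1)/(s−2) = 0.23.
Substituting: 0.237s − 1 = 0.23(s−2) = 0.23s − 0.46, so 0.007s = 0.54 and s = 77.1429.
Then a = 0.237×77.1429 = 18.28 and b = s−a = 58.86.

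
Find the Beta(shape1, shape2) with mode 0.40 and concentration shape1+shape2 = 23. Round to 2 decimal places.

For shape1,shape2>1 the mode is (shape1−1)/(shape1+shape2−2), so shape1 = mode·(κ−2)+1 = 0.40×21+1 = 9.40.
And shape2 = (1−mode)·(κ−2)+1 = 0.60×21+1 = 13.60.

shape1 = 9.40, shape2 = 13.60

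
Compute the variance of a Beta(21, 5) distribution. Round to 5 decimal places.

0.00575

Var = αβ/[(α+β)²(α+β+1)] = (21×5)/(26²×27) = 105/18252 = 0.00575.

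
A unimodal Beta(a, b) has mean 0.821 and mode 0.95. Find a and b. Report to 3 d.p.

a = 5.728, b = 1.249

With s = a+b: μ = a/s and mode = (a−1)/(s−2). Eliminating a = μs,
μs − 1 = m(s−2) ⇒ s(μ−m) = 1−2m ⇒ s = -0.90/-0.129 = 6.9767.
So a = μs = 5.728, b = (1−μ)s = 1.249.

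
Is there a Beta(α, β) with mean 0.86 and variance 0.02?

Yes

A Beta with mean μ has variance μ(1−μ)/(α+β+1) < μ(1−μ).
Here μ(1−μ) = 0.86×0.14 = 0.1204, and 0.02 < 0.1204.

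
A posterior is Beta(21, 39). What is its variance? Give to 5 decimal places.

α+β = 60 and αβ = 819, so Var = αβ/[(α+β)²(α+β+1)] = 819/219600 = 0.00373.

0.00373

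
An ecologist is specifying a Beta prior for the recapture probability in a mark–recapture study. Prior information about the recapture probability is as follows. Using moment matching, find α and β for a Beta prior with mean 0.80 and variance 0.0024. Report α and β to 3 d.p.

By moment matching, α+β = μ(1−μ)/σ² − 1 = (0.80·0.20)/0.0024 − 1 = 66.6667 − 1 = 65.6667.
Since α/(α+β) = μ, α = 0.80·65.6667 = 52.533 and β = 0.20·65.6667 = 13.133.

α = 52.533, β = 13.133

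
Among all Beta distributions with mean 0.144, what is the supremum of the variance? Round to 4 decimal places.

0.1233

Var = μ(1−μ)/(α+β+1), which approaches μ(1−μ) as α+β → 0.
So the supremum is μ(1−μ) = 0.144×0.856 = 0.1233.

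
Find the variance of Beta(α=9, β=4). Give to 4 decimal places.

0.0152

μ = 9/13 = 0.692308; Var = μ(1−μ)/(α+β+1) = 0.2130178/14 = 0.0152.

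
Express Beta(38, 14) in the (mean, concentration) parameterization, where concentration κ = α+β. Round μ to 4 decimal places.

κ = α+β = 38+14 = 52; μ = α/κ = 38/52 = 0.7308.

μ = 0.7308, κ = 52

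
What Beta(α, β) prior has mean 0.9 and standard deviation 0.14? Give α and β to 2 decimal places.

α = 3.23, β = 0.36

σ² = 0.14² = 0.0196.
With s = α+β, Var = μ(1−μ)/(s+1), so s+1 = (0.9×0.1)/0.0196 = 4.5918 and s = 3.5918.
α = μs = 3.23, β = (1−μ)s = 0.36.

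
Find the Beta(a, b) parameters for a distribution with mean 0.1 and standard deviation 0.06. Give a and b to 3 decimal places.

σ² = 0.06² = 0.0036.
With s = a+b, Var = μ(1−μ)/(s+1), so s+1 = (0.1×0.9)/0.0036 = 25.0000 and s = 24.0000.
a = μs = 2.400, b = (1−μ)s = 21.600.

a = 2.400, b = 21.600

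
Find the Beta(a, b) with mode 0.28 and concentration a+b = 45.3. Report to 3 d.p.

Mode = (a−1)/(κ−2) with κ = a+b, so a−1 = 0.28·43.3 = 12.124.
a = 13.124; b = κ − a = 32.176.

a = 13.124, b = 32.176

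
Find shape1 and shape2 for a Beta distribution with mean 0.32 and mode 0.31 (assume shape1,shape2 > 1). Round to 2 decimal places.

shape1 = 12.16, shape2 = 25.84

With s = shape1+shape2: μ = shape1/s and mode = (shape1−1)/(s−2). Eliminating shape1 = μs,
μs − 1 = m(s−2) ⇒ s(μ−m) = 1−2m ⇒ s = 0.38/0.01 = 38.0000.
So shape1 = μs = 12.16, shape2 = (1−μ)s = 25.84.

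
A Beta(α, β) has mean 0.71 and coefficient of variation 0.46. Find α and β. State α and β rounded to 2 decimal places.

Var = (CV·μ)² = (0.46×0.71)² = 0.106668.
α+β = μ(1−μ)/Var − 1 = 0.2059/0.106668 − 1 = 0.9303.
Thus α = 0.71·0.9303 = 0.66 and β = 0.29·0.9303 = 0.27.

α = 0.66, β = 0.27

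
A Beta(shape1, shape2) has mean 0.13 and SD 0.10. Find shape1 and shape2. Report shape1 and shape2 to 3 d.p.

shape1 = 1.340, shape2 = 8.970

σ² = 0.10² = 0.0100.
With s = shape1+shape2, Var = μ(1−μ)/(s+1), so s+1 = (0.13×0.87)/0.0100 = 11.3100 and s = 10.3100.
shape1 = μs = 1.340, shape2 = (1−μ)s = 8.970.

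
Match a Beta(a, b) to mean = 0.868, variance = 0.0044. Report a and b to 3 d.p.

a = 21.735, b = 3.305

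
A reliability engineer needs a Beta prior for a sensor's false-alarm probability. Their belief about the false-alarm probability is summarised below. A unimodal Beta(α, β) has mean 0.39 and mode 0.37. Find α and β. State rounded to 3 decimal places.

α = 5.070, β = 7.930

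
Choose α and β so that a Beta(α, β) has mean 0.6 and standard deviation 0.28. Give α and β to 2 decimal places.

σ² = 0.28² = 0.0784.
With s = α+β, Var = μ(1−μ)/(s+1), so s+1 = (0.6×0.4)/0.0784 = 3.0612 and s = 2.0612.
α = μs = 1.24, β = (1−μ)s = 0.82.

α = 1.24, β = 0.82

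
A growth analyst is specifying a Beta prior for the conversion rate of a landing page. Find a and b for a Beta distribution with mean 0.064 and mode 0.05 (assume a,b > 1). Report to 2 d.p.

a = 4.11, b = 60.17

With s = a+b: μ = a/s and mode = (a−1)/(s−2). Eliminating a = μs,
μs − 1 = m(s−2) ⇒ s(μ−m) = 1−2m ⇒ s = 0.90/0.014 = 64.2857.
So a = μs = 4.11, b = (1−μ)s = 60.17.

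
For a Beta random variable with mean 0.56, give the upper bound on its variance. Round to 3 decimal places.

For fixed mean μ the Beta variance is μ(1−μ)/(α+β+1), increasing as α+β decreases.
Its least upper bound (not attained) is μ(1−μ) = 0.56·0.44 = 0.246.

0.246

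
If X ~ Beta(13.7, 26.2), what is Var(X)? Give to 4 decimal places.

0.0055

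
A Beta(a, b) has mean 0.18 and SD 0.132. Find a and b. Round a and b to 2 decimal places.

Variance = 0.132² = 0.017424. The moment-matching identity a+b = μ(1−μ)/Var − 1 gives
a+b = 0.1476/0.017424 − 1 = 7.4711, so a = μ·7.4711 = 1.34 and b = (1−μ)·7.4711 = 6.13.

a = 1.34, b = 6.13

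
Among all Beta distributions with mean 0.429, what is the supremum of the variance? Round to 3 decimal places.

0.245

Var = μ(1−μ)/(α+β+1), which approaches μ(1−μ) as α+β → 0.
So the supremum is μ(1−μ) = 0.429×0.571 = 0.245.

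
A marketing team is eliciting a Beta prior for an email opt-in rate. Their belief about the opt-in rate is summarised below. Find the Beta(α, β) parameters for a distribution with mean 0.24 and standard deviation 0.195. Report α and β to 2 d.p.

First σ² = 0.038025. Setting α = μn, β = (1−μ)n with n = α+β,
μ(1−μ)/(n+1) = 0.038025 ⇒ n+1 = 0.1824/0.038025 = 4.7968 ⇒ n = 3.7968.
Hence α = 0.24×3.7968 = 0.91, β = 0.76×3.7968 = 2.89.

α = 0.91, β = 2.89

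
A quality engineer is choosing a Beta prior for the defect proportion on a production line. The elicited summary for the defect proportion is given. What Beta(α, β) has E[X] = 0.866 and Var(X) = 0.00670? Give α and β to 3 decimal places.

By moment matching, α+β = μ(1−μ)/σ² − 1 = (0.866·0.134)/0.00670 − 1 = 17.3200 − 1 = 16.3200.
Since α/(α+β) = μ, α = 0.866·16.3200 = 14.133 and β = 0.134·16.3200 = 2.187.

α = 14.133, β = 2.187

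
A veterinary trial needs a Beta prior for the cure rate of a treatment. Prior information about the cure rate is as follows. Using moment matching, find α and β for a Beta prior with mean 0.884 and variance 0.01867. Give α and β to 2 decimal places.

α = 3.97, β = 0.52

By moment matching, α+β = μ(1−μ)/σ² − 1 = (0.884·0.116)/0.01867 − 1 = 5.4924 − 1 = 4.4924.
Since α/(α+β) = μ, α = 0.884·4.4924 = 3.97 and β = 0.116·4.4924 = 0.52.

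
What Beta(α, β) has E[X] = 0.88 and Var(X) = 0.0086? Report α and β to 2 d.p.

α = 9.93, β = 1.35

Write ν = α+β; then α = μν and Var = μ(1−μ)/(ν+1).
ν = μ(1−μ)/Var − 1 = 0.1056/0.0086 − 1 = 11.2791.
α = 0.88·11.2791 = 9.93, β = 0.12·11.2791 = 1.35.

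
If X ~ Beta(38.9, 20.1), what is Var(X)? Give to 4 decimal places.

α+β = 59.0 and αβ = 781.89, so Var = αβ/[(α+β)²(α+β+1)] = 781.89/208860.000 = 0.0037.

0.0037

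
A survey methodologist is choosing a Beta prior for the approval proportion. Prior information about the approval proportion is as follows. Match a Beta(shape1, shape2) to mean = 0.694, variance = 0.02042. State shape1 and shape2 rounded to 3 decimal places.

shape1 = 6.523, shape2 = 2.876

By moment matching, shape1+shape2 = μ(1−μ)/σ² − 1 = (0.694·0.306)/0.02042 − 1 = 10.3998 − 1 = 9.3998.
Since shape1/(shape1+shape2) = μ, shape1 = 0.694·9.3998 = 6.523 and shape2 = 0.306·9.3998 = 2.876.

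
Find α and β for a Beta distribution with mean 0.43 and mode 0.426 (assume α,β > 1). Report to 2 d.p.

α = 15.91, β = 21.09

Let s = α+β. Mean gives α = μs = 0.43s; mode gives (α−1)/(s−2) = 0.426.
Substituting: 0.43s − 1 = 0.426(s−2) = 0.426s − 0.852, so 0.004s = 0.148 and s = 37.0000.
Then α = 0.43×37.0000 = 15.91 and β = s−α = 21.09.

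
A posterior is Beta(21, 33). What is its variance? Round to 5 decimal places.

0.00432

Var = αβ/[(α+β)²(α+β+1)] = (21×33)/(54²×55) = 693/160380 = 0.00432.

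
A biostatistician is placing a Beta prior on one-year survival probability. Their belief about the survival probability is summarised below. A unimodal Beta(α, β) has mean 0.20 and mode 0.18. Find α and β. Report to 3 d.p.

With s = α+β: μ = α/s and mode = (α−1)/(s−2). Eliminating α = μs,
μs − 1 = m(s−2) ⇒ s(μ−m) = 1−2m ⇒ s = 0.64/0.02 = 32.0000.
So α = μs = 6.400, β = (1−μ)s = 25.600.

α = 6.400, β = 25.600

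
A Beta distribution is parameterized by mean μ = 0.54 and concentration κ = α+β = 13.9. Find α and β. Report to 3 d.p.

α = μκ = 0.54×13.9 = 7.506 and β = (1−μ)κ = 0.46×13.9 = 6.394.

α = 7.506, β = 6.394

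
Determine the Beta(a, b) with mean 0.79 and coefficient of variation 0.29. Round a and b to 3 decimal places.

a = 1.707, b = 0.454

σ = CV·μ = 0.29×0.79 = 0.22910, so σ² = 0.052487.
s+1 = μ(1−μ)/σ² = 0.1659/0.052487 = 3.1608, so s = a+b = 2.1608.
a = μs = 1.707, b = (1−μ)s = 0.454.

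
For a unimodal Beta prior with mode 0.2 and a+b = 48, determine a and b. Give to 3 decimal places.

Mode = (a−1)/(κ−2) with κ = a+b, so a−1 = 0.2·46 = 9.200.
a = 10.200; b = κ − a = 37.800.

a = 10.200, b = 37.800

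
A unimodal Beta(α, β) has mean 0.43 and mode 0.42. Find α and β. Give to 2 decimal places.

α = 6.88, β = 9.12

Let s = α+β. Mean gives α = μs = 0.43s; mode gives (α−1)/(s−2) = 0.42.
Substituting: 0.43s − 1 = 0.42(s−2) = 0.42s − 0.84, so 0.01s = 0.16 and s = 16.0000.
Then α = 0.43×16.0000 = 6.88 and β = s−α = 9.12.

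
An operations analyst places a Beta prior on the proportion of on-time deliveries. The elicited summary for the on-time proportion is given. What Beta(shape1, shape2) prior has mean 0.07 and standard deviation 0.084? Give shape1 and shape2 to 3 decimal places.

First σ² = 0.007056. Setting shape1 = μn, shape2 = (1−μ)n with n = shape1+shape2,
μ(1−μ)/(n+1) = 0.007056 ⇒ n+1 = 0.0651/0.007056 = 9.2262 ⇒ n = 8.2262.
Hence shape1 = 0.07×8.2262 = 0.576, shape2 = 0.93×8.2262 = 7.650.

shape1 = 0.576, shape2 = 7.650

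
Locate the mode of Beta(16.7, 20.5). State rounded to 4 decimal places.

0.4460

With α,β > 1, mode = (α−1)/(α+β−2) = 15.7/35.2 = 0.4460.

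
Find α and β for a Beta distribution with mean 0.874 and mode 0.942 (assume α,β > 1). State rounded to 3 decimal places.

Let s = α+β. Mean gives α = μs = 0.874s; mode gives (α−1)/(s−2) = 0.942.
Substituting: 0.874s − 1 = 0.942(s−2) = 0.942s − 1.884, so -0.068s = -0.884 and s = 13.0000.
Then α = 0.874×13.0000 = 11.362 and β = s−α = 1.638.

α = 11.362, β = 1.638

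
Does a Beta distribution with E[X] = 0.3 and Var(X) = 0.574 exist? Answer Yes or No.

A Beta with mean μ has variance μ(1−μ)/(α+β+1) < μ(1−μ).
Here μ(1−μ) = 0.3×0.7 = 0.21, and 0.574 ≥ 0.21.

No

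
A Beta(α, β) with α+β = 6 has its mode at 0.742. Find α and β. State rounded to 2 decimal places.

Since the density peak of Beta(α,β) is at (α−1)/(α+β−2),
α = 1 + 0.742(6−2) = 3.97 and β = 6 − 3.97 = 2.03.

α = 3.97, β = 2.03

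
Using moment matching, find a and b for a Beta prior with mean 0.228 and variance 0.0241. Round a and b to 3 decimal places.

a = 1.437, b = 4.866

By moment matching, a+b = μ(1−μ)/σ² − 1 = (0.228·0.772)/0.0241 − 1 = 7.3036 − 1 = 6.3036.
Since a/(a+b) = μ, a = 0.228·6.3036 = 1.437 and b = 0.772·6.3036 = 4.866.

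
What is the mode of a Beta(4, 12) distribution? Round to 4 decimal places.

The density x^(α−1)(1−x)^(β−1) is maximised at (α−1)/(α+β−2) = 3/14 = 0.2143.

0.2143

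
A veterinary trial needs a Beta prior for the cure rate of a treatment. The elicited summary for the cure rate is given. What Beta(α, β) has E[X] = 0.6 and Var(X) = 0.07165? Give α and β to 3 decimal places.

α = 1.410, β = 0.940

By moment matching, α+β = μ(1−μ)/σ² − 1 = (0.6·0.4)/0.07165 − 1 = 3.3496 − 1 = 2.3496.
Since α/(α+β) = μ, α = 0.6·2.3496 = 1.410 and β = 0.4·2.3496 = 0.940.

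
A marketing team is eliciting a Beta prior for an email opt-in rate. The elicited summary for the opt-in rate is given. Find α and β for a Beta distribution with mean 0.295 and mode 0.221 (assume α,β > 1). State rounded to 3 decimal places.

α = 2.224, β = 5.316

With s = α+β: μ = α/s and mode = (α−1)/(s−2). Eliminating α = μs,
μs − 1 = m(s−2) ⇒ s(μ−m) = 1−2m ⇒ s = 0.558/0.074 = 7.5405.
So α = μs = 2.224, β = (1−μ)s = 5.316.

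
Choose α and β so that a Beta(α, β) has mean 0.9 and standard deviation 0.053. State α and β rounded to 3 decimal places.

α = 27.936, β = 3.104

First σ² = 0.002809. Setting α = μn, β = (1−μ)n with n = α+β,
μ(1−μ)/(n+1) = 0.002809 ⇒ n+1 = 0.09/0.002809 = 32.0399 ⇒ n = 31.0399.
Hence α = 0.9×31.0399 = 27.936, β = 0.1×31.0399 = 3.104.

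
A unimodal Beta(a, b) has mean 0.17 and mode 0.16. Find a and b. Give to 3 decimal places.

a = 11.560, b = 56.440

Let s = a+b. Mean gives a = μs = 0.17s; mode gives (a−1)/(s−2) = 0.16.
Substituting: 0.17s − 1 = 0.16(s−2) = 0.16s − 0.32, so 0.01s = 0.68 and s = 68.0000.
Then a = 0.17×68.0000 = 11.560 and b = s−a = 56.440.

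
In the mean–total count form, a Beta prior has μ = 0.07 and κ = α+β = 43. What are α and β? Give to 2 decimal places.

α = 3.01, β = 39.99

α = μκ = 0.07×43 = 3.01 and β = (1−μ)κ = 0.93×43 = 39.99.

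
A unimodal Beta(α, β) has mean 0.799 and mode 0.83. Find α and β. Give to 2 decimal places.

With s = α+β: μ = α/s and mode = (α−1)/(s−2). Eliminating α = μs,
μs − 1 = m(s−2) ⇒ s(μ−m) = 1−2m ⇒ s = -0.66/-0.031 = 21.2903.
So α = μs = 17.01, β = (1−μ)s = 4.28.

α = 17.01, β = 4.28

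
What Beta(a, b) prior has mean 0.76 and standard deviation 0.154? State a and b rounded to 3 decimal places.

First σ² = 0.023716. Setting a = μn, b = (1−μ)n with n = a+b,
μ(1−μ)/(n+1) = 0.023716 ⇒ n+1 = 0.1824/0.023716 = 7.6910 ⇒ n = 6.6910.
Hence a = 0.76×6.6910 = 5.085, b = 0.24×6.6910 = 1.606.

a = 5.085, b = 1.606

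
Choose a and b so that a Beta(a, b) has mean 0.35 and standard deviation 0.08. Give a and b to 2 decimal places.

a = 12.09, b = 22.46

Variance = 0.08² = 0.0064. The moment-matching identity a+b = μ(1−μ)/Var − 1 gives
a+b = 0.2275/0.0064 − 1 = 34.5469, so a = μ·34.5469 = 12.09 and b = (1−μ)·34.5469 = 22.46.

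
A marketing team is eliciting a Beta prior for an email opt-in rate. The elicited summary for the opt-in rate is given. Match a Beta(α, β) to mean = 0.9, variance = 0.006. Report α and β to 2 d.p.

α = 12.60, β = 1.40

Let s = α+β. The Beta variance is μ(1−μ)/(s+1).
So s+1 = μ(1−μ)/σ² = (0.9×0.1)/0.006 = 0.09/0.006 = 15.0000, giving s = 14.0000.
Then α = μs = 0.9×14.0000 = 12.60 and β = (1−μ)s = 0.1×14.0000 = 1.40.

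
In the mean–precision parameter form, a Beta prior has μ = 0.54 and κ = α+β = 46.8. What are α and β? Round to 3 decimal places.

α = μκ = 0.54×46.8 = 25.272 and β = (1−μ)κ = 0.46×46.8 = 21.528.

α = 25.272, β = 21.528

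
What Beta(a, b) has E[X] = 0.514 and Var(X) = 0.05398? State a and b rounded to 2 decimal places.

a = 1.86, b = 1.76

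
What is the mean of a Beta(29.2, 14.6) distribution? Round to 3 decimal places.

0.667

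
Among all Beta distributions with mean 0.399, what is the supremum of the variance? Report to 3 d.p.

For fixed mean μ the Beta variance is μ(1−μ)/(α+β+1), increasing as α+β decreases.
Its least upper bound (not attained) is μ(1−μ) = 0.399·0.601 = 0.240.

0.240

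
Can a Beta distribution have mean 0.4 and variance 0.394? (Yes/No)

The Beta variance bound is σ² < μ(1−μ).
Here μ(1−μ) = 0.4×0.6 = 0.24, and 0.394 ≥ 0.24.

No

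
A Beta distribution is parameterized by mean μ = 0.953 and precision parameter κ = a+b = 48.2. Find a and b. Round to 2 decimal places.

a = μκ = 0.953×48.2 = 45.93 and b = (1−μ)κ = 0.047×48.2 = 2.27.

a = 45.93, b = 2.27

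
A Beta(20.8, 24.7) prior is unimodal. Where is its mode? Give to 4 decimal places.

With α,β > 1, mode = (α−1)/(α+β−2) = 19.8/43.5 = 0.4552.

0.4552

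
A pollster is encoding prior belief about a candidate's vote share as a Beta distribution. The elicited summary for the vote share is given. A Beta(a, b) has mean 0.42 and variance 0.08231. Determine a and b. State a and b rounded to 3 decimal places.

a = 0.823, b = 1.137

By moment matching, a+b = μ(1−μ)/σ² − 1 = (0.42·0.58)/0.08231 − 1 = 2.9595 − 1 = 1.9595.
Since a/(a+b) = μ, a = 0.42·1.9595 = 0.823 and b = 0.58·1.9595 = 1.137.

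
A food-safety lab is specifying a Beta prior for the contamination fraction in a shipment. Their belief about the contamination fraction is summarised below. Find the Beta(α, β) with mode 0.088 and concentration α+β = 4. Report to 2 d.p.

Mode = (α−1)/(κ−2) with κ = α+β, so α−1 = 0.088·2 = 0.18.
α = 1.18; β = κ − α = 2.82.

α = 1.18, β = 2.82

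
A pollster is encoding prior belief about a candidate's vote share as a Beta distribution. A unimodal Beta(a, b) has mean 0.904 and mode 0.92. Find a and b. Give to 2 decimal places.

a = 47.46, b = 5.04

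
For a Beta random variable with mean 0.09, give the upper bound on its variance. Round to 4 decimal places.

Var = μ(1−μ)/(α+β+1), which approaches μ(1−μ) as α+β → 0.
So the supremum is μ(1−μ) = 0.09×0.91 = 0.0819.

0.0819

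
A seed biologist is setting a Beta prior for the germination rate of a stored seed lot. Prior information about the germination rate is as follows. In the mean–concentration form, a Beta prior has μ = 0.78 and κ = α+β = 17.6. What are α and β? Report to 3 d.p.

α = μκ = 0.78×17.6 = 13.728 and β = (1−μ)κ = 0.22×17.6 = 3.872.

α = 13.728, β = 3.872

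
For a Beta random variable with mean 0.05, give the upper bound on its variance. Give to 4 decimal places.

0.0475

For fixed mean μ the Beta variance is μ(1−μ)/(α+β+1), increasing as α+β decreases.
Its least upper bound (not attained) is μ(1−μ) = 0.05·0.95 = 0.0475.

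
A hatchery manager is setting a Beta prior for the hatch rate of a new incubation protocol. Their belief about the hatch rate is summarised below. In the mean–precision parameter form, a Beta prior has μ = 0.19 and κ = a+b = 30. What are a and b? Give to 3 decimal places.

a = 5.700, b = 24.300

Split κ in proportion μ : (1−μ): a = 0.19·30 = 5.700, b = 30 − 5.700 = 24.300.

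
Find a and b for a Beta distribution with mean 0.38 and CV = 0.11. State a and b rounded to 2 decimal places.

a = 50.86, b = 82.98

Var = (CV·μ)² = (0.11×0.38)² = 0.001747.
a+b = μ(1−μ)/Var − 1 = 0.2356/0.001747 − 1 = 133.8412.
Thus a = 0.38·133.8412 = 50.86 and b = 0.62·133.8412 = 82.98.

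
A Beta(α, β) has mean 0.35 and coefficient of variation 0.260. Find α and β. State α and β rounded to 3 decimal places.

α = 9.265, β = 17.207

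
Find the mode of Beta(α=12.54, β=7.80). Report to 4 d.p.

With α,β > 1, mode = (α−1)/(α+β−2) = 11.54/18.34 = 0.6292.

0.6292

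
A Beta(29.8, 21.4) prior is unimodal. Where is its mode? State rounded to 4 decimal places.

The density x^(α−1)(1−x)^(β−1) is maximised at (α−1)/(α+β−2) = 28.8/49.2 = 0.5854.

0.5854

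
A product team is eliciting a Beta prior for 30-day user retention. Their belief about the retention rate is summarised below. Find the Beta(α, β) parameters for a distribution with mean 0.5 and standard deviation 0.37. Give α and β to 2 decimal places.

σ² = 0.37² = 0.1369.
With s = α+β, Var = μ(1−μ)/(s+1), so s+1 = (0.5×0.5)/0.1369 = 1.8262 and s = 0.8262.
α = μs = 0.41, β = (1−μ)s = 0.41.

α = 0.41, β = 0.41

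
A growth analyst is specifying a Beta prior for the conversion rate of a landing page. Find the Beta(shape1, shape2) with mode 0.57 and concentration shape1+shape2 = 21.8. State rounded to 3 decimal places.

shape1 = 12.286, shape2 = 9.514

Since the density peak of Beta(shape1,shape2) is at (shape1−1)/(shape1+shape2−2),
shape1 = 1 + 0.57(21.8−2) = 12.286 and shape2 = 21.8 − 12.286 = 9.514.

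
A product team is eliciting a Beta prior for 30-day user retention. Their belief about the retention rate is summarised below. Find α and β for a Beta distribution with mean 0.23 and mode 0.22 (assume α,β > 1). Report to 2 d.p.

α = 12.88, β = 43.12

With s = α+β: μ = α/s and mode = (α−1)/(s−2). Eliminating α = μs,
μs − 1 = m(s−2) ⇒ s(μ−m) = 1−2m ⇒ s = 0.56/0.01 = 56.0000.
So α = μs = 12.88, β = (1−μ)s = 43.12.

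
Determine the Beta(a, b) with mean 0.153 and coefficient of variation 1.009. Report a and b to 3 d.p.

Var = (CV·μ)² = (1.009×0.153)² = 0.023832.
a+b = μ(1−μ)/Var − 1 = 0.129591/0.023832 − 1 = 4.4376.
Thus a = 0.153·4.4376 = 0.679 and b = 0.847·4.4376 = 3.759.

a = 0.679, b = 3.759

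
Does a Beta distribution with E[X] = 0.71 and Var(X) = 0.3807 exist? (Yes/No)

The Beta variance bound is σ² < μ(1−μ).
Here μ(1−μ) = 0.71×0.29 = 0.2059, and 0.3807 ≥ 0.2059.

No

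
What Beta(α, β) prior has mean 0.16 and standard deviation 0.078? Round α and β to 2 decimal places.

α = 3.37, β = 17.72

Variance = 0.078² = 0.006084. The moment-matching identity α+β = μ(1−μ)/Var − 1 gives
α+β = 0.1344/0.006084 − 1 = 21.0907, so α = μ·21.0907 = 3.37 and β = (1−μ)·21.0907 = 17.72.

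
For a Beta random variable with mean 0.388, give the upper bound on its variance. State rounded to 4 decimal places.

0.2375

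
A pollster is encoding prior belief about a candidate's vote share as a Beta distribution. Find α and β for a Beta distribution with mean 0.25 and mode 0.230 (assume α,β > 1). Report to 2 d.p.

Let s = α+β. Mean gives α = μs = 0.25s; mode gives (α−1)/(s−2) = 0.230.
Substituting: 0.25s − 1 = 0.230(s−2) = 0.230s − 0.460, so 0.020s = 0.540 and s = 27.0000.
Then α = 0.25×27.0000 = 6.75 and β = s−α = 20.25.

α = 6.75, β = 20.25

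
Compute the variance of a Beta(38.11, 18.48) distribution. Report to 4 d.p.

α+β = 56.59 and αβ = 704.2728, so Var = αβ/[(α+β)²(α+β+1)] = 704.2728/184427.834279 = 0.0038.

0.0038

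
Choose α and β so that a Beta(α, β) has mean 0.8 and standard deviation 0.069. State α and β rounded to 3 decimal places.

σ² = 0.069² = 0.004761.
With s = α+β, Var = μ(1−μ)/(s+1), so s+1 = (0.8×0.2)/0.004761 = 33.6064 and s = 32.6064.
α = μs = 26.085, β = (1−μ)s = 6.521.

α = 26.085, β = 6.521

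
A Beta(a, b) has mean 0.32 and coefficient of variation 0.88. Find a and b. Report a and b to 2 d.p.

Var = (CV·μ)² = (0.88×0.32)² = 0.079299.
a+b = μ(1−μ)/Var − 1 = 0.2176/0.079299 − 1 = 1.7441.
Thus a = 0.32·1.7441 = 0.56 and b = 0.68·1.7441 = 1.19.

a = 0.56, b = 1.19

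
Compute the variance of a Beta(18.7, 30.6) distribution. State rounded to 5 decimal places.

0.00468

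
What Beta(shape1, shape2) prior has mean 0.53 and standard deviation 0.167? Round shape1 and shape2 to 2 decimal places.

shape1 = 4.20, shape2 = 3.73

σ² = 0.167² = 0.027889.
With s = shape1+shape2, Var = μ(1−μ)/(s+1), so s+1 = (0.53×0.47)/0.027889 = 8.9318 and s = 7.9318.
shape1 = μs = 4.20, shape2 = (1−μ)s = 3.73.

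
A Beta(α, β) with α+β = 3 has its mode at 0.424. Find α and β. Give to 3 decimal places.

α = 1.424, β = 1.576

Mode = (α−1)/(κ−2) with κ = α+β, so α−1 = 0.424·1 = 0.424.
α = 1.424; β = κ − α = 1.576.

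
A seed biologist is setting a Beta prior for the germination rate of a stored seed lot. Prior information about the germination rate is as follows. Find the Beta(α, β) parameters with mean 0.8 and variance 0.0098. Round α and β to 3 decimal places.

Write ν = α+β; then α = μν and Var = μ(1−μ)/(ν+1).
ν = μ(1−μ)/Var − 1 = 0.16/0.0098 − 1 = 15.3265.
α = 0.8·15.3265 = 12.261, β = 0.2·15.3265 = 3.065.

α = 12.261, β = 3.065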